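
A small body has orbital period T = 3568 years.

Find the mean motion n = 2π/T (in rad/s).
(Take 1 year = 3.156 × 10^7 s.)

Convert to SI: T = 3568 years = 1.12606e+11 s.
n = 2π / T.
n = 2π / 1.12606e+11 s ≈ 5.58e-11 rad/s.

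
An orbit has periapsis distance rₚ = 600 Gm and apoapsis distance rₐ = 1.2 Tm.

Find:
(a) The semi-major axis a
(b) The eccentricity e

Convert to SI: rₚ = 600 Gm = 6e+11 m; rₐ = 1.2 Tm = 1.2e+12 m.
(a) a = (rₚ + rₐ) / 2 = (6e+11 + 1.2e+12) / 2 ≈ 9e+11 m = 900 Gm.
(b) e = (rₐ − rₚ) / (rₐ + rₚ) = (1.2e+12 − 6e+11) / (1.2e+12 + 6e+11) ≈ 0.3333.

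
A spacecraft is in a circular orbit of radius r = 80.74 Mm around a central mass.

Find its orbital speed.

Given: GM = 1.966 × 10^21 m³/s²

Convert to SI: r = 80.74 Mm = 8.074e+07 m.
For a circular orbit, gravity supplies the centripetal force, so v = √(GM / r).
v = √(1.966e+21 / 8.074e+07) m/s ≈ 4.935e+06 m/s = 4935 km/s.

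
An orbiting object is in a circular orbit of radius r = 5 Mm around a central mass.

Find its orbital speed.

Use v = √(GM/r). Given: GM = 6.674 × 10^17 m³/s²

Convert to SI: r = 5 Mm = 5e+06 m.
For a circular orbit, gravity supplies the centripetal force, so v = √(GM / r).
v = √(6.674e+17 / 5e+06) m/s ≈ 3.653e+05 m/s = 365.3 km/s.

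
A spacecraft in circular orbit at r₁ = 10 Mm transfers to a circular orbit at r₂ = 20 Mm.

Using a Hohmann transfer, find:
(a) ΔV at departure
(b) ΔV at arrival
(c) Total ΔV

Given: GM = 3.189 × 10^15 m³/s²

Convert to SI: r₁ = 10 Mm = 1e+07 m; r₂ = 20 Mm = 2e+07 m.
Transfer semi-major axis: a_t = (r₁ + r₂)/2 = (1e+07 + 2e+07)/2 = 1.5e+07 m.
Circular speeds: v₁ = √(GM/r₁) = 17857.8 m/s, v₂ = √(GM/r₂) = 12627.4 m/s.
Transfer speeds (vis-viva v² = GM(2/r − 1/a_t)): v₁ᵗ = 20620.4 m/s, v₂ᵗ = 10310.2 m/s.
(a) ΔV₁ = |v₁ᵗ − v₁| ≈ 2763 m/s = 2.763 km/s.
(b) ΔV₂ = |v₂ − v₂ᵗ| ≈ 2317 m/s = 2.317 km/s.
(c) ΔV_total = ΔV₁ + ΔV₂ ≈ 5080 m/s = 5.08 km/s.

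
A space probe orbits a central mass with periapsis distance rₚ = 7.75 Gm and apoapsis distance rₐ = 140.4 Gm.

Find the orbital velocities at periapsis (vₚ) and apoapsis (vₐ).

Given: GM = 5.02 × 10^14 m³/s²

Convert to SI: rₚ = 7.75 Gm = 7.75e+09 m; rₐ = 140.4 Gm = 1.404e+11 m.
Use the vis-viva equation v² = GM(2/r − 1/a) with a = (rₚ + rₐ)/2 = (7.75e+09 + 1.404e+11)/2 = 7.4075e+10 m.
vₚ = √(GM · (2/rₚ − 1/a)) = √(5.02e+14 · (2/7.75e+09 − 1/7.4075e+10)) m/s ≈ 350.4 m/s = 350.4 m/s.
vₐ = √(GM · (2/rₐ − 1/a)) = √(5.02e+14 · (2/1.404e+11 − 1/7.4075e+10)) m/s ≈ 19.34 m/s = 19.34 m/s.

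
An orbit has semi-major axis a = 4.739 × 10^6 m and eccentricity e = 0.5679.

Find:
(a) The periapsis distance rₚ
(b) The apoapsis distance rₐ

(a) rₚ = a(1 − e) = 4.739e+06 · (1 − 0.5679) = 4.739e+06 · 0.4321 ≈ 2.048e+06 m = 2.048 × 10^6 m.
(b) rₐ = a(1 + e) = 4.739e+06 · (1 + 0.5679) = 4.739e+06 · 1.5679 ≈ 7.43e+06 m = 7.43 × 10^6 m.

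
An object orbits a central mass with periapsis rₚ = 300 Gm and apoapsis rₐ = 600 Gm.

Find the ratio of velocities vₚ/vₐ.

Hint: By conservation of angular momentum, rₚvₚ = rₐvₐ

Convert to SI: rₚ = 300 Gm = 3e+11 m; rₐ = 600 Gm = 6e+11 m.
Conservation of angular momentum gives rₚvₚ = rₐvₐ, so vₚ/vₐ = rₐ/rₚ.
vₚ/vₐ = 6e+11 / 3e+11 ≈ 2.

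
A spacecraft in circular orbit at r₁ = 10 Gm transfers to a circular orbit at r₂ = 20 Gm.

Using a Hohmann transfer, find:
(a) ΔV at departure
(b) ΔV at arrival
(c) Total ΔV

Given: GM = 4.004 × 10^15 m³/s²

Convert to SI: r₁ = 10 Gm = 1e+10 m; r₂ = 20 Gm = 2e+10 m.
Transfer semi-major axis: a_t = (r₁ + r₂)/2 = (1e+10 + 2e+10)/2 = 1.5e+10 m.
Circular speeds: v₁ = √(GM/r₁) = 632.772 m/s, v₂ = √(GM/r₂) = 447.437 m/s.
Transfer speeds (vis-viva v² = GM(2/r − 1/a_t)): v₁ᵗ = 730.662 m/s, v₂ᵗ = 365.331 m/s.
(a) ΔV₁ = |v₁ᵗ − v₁| ≈ 97.89 m/s = 97.89 m/s.
(b) ΔV₂ = |v₂ − v₂ᵗ| ≈ 82.11 m/s = 82.11 m/s.
(c) ΔV_total = ΔV₁ + ΔV₂ ≈ 180 m/s = 180 m/s.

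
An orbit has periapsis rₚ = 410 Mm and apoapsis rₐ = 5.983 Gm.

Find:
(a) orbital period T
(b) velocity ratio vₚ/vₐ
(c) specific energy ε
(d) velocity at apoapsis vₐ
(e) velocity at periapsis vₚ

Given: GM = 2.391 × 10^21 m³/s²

Convert to SI: rₚ = 410 Mm = 4.1e+08 m; rₐ = 5.983 Gm = 5.983e+09 m.
(a) With a = (rₚ + rₐ)/2 = 3.1965e+09 m, T = 2π √(a³/GM) = 2π √((3.1965e+09)³/2.391e+21) s ≈ 2.322e+04 s
(b) Conservation of angular momentum (rₚvₚ = rₐvₐ) gives vₚ/vₐ = rₐ/rₚ = 5.983e+09/4.1e+08 ≈ 14.59
(c) With a = (rₚ + rₐ)/2 = 3.1965e+09 m, ε = −GM/(2a) = −2.391e+21/(2 · 3.1965e+09) J/kg ≈ -3.74e+11 J/kg
(d) With a = (rₚ + rₐ)/2 = 3.1965e+09 m, vₐ = √(GM (2/rₐ − 1/a)) = √(2.391e+21 · (2/5.983e+09 − 1/3.1965e+09)) m/s ≈ 2.264e+05 m/s
(e) With a = (rₚ + rₐ)/2 = 3.1965e+09 m, vₚ = √(GM (2/rₚ − 1/a)) = √(2.391e+21 · (2/4.1e+08 − 1/3.1965e+09)) m/s ≈ 3.304e+06 m/s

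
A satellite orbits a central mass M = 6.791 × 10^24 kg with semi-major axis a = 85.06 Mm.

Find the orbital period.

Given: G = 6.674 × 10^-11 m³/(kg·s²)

Convert to SI: a = 85.06 Mm = 8.506e+07 m.
GM = G · M = 6.674e-11 · 6.791e+24 = 4.53231e+14 m³/s².
Kepler's third law: T = 2π √(a³ / GM).
Substituting a = 8.506e+07 m and GM = 4.53231e+14 m³/s²:
T = 2π √((8.506e+07)³ / 4.53231e+14) s
T ≈ 2.315e+05 s = 2.68 days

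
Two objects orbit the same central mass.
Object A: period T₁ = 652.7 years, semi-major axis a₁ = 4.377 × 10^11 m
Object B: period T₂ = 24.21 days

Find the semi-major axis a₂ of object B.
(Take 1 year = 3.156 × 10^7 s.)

Convert to SI: T₁ = 652.7 years = 2.05992e+10 s; T₂ = 24.21 days = 2.09174e+06 s.
Kepler's third law: (T₁/T₂)² = (a₁/a₂)³ ⇒ a₂ = a₁ · (T₂/T₁)^(2/3).
T₂/T₁ = 2.09174e+06 / 2.05992e+10 = 0.000101545.
a₂ = 4.377e+11 · (0.000101545)^(2/3) m ≈ 9.527e+08 m = 9.527 × 10^8 m.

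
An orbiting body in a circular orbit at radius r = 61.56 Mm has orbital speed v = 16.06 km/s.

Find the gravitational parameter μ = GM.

Convert to SI: r = 61.56 Mm = 6.156e+07 m; v = 16.06 km/s = 16060 m/s.
For a circular orbit v² = GM/r, so GM = v² · r.
GM = (16060)² · 6.156e+07 m³/s² ≈ 1.588e+16 m³/s² = 1.588 × 10^16 m³/s².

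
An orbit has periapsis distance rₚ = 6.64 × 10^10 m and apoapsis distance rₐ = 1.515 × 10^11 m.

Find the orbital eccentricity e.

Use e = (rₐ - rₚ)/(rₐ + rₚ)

e = (rₐ − rₚ) / (rₐ + rₚ).
e = (1.515e+11 − 6.64e+10) / (1.515e+11 + 6.64e+10) = 8.51e+10 / 2.179e+11 ≈ 0.3905.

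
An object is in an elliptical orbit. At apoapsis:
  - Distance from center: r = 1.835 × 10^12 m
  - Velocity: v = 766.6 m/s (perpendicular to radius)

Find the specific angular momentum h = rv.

With v perpendicular to r, h = r · v.
h = 1.835e+12 · 766.6 m²/s ≈ 1.407e+15 m²/s.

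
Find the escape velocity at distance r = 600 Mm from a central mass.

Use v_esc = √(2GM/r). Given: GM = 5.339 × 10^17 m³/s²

Convert to SI: r = 600 Mm = 6e+08 m.
Escape velocity comes from setting total energy to zero: ½v² − GM/r = 0 ⇒ v_esc = √(2GM / r).
v_esc = √(2 · 5.339e+17 / 6e+08) m/s ≈ 4.219e+04 m/s = 42.19 km/s.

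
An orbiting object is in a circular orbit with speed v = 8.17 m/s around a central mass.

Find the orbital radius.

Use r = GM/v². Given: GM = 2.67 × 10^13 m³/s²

For a circular orbit, v² = GM / r, so r = GM / v².
r = 2.67e+13 / (8.17)² m ≈ 4e+11 m = 400 Gm.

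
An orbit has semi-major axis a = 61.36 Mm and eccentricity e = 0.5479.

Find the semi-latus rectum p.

Convert to SI: a = 61.36 Mm = 6.136e+07 m.
p = a (1 − e²).
p = 6.136e+07 · (1 − (0.5479)²) = 6.136e+07 · 0.699806 ≈ 4.294e+07 m = 42.94 Mm.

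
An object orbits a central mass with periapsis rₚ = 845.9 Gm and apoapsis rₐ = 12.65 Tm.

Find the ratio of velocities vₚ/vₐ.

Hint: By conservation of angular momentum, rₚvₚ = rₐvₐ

Convert to SI: rₚ = 845.9 Gm = 8.459e+11 m; rₐ = 12.65 Tm = 1.265e+13 m.
Conservation of angular momentum gives rₚvₚ = rₐvₐ, so vₚ/vₐ = rₐ/rₚ.
vₚ/vₐ = 1.265e+13 / 8.459e+11 ≈ 14.95.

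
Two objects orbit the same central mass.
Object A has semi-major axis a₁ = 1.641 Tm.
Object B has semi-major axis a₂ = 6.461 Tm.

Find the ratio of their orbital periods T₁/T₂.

Convert to SI: a₁ = 1.641 Tm = 1.641e+12 m; a₂ = 6.461 Tm = 6.461e+12 m.
From Kepler's third law, (T₁/T₂)² = (a₁/a₂)³, so T₁/T₂ = (a₁/a₂)^(3/2).
a₁/a₂ = 1.641e+12 / 6.461e+12 = 0.253985.
T₁/T₂ = (0.253985)^(3/2) ≈ 0.128.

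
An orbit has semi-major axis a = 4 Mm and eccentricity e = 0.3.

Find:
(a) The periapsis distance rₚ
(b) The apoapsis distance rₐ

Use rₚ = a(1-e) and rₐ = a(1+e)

Convert to SI: a = 4 Mm = 4e+06 m.
(a) rₚ = a(1 − e) = 4e+06 · (1 − 0.3) = 4e+06 · 0.7 ≈ 2.8e+06 m = 2.8 Mm.
(b) rₐ = a(1 + e) = 4e+06 · (1 + 0.3) = 4e+06 · 1.3 ≈ 5.2e+06 m = 5.2 Mm.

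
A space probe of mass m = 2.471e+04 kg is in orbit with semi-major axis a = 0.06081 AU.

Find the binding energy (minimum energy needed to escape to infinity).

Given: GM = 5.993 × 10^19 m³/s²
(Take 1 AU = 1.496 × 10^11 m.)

Convert to SI: a = 0.06081 AU = 9.09718e+09 m.
Total orbital energy is E = −GMm/(2a); binding energy is E_bind = −E = GMm/(2a).
E_bind = 5.993e+19 · 2.471e+04 / (2 · 9.09718e+09) J ≈ 8.139e+13 J = 81.39 TJ.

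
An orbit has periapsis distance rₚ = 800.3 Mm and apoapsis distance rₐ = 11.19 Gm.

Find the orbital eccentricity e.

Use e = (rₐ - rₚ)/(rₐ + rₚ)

Convert to SI: rₚ = 800.3 Mm = 8.003e+08 m; rₐ = 11.19 Gm = 1.119e+10 m.
e = (rₐ − rₚ) / (rₐ + rₚ).
e = (1.119e+10 − 8.003e+08) / (1.119e+10 + 8.003e+08) = 1.03897e+10 / 1.19903e+10 ≈ 0.8665.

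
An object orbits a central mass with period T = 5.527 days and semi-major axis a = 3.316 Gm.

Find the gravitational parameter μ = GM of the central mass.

Convert to SI: T = 5.527 days = 477533 s; a = 3.316 Gm = 3.316e+09 m.
GM = 4π² · a³ / T².
GM = 4π² · (3.316e+09)³ / (477533)² m³/s² ≈ 6.312e+18 m³/s² = 6.312 × 10^18 m³/s².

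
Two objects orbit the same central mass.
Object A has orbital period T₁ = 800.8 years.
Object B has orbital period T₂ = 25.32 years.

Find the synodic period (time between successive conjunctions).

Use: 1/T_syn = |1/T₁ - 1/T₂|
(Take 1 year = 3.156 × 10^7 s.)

Convert to SI: T₁ = 800.8 years = 2.52732e+10 s; T₂ = 25.32 years = 7.99099e+08 s.
T_syn = |T₁ · T₂ / (T₁ − T₂)|.
T_syn = |2.52732e+10 · 7.99099e+08 / (2.52732e+10 − 7.99099e+08)| s ≈ 8.252e+08 s = 26.15 years.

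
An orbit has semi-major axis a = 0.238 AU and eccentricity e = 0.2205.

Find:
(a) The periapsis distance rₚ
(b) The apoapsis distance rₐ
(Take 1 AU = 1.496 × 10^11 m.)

Convert to SI: a = 0.238 AU = 3.56048e+10 m.
(a) rₚ = a(1 − e) = 3.56048e+10 · (1 − 0.2205) = 3.56048e+10 · 0.7795 ≈ 2.775e+10 m = 0.1855 AU.
(b) rₐ = a(1 + e) = 3.56048e+10 · (1 + 0.2205) = 3.56048e+10 · 1.2205 ≈ 4.346e+10 m = 0.2905 AU.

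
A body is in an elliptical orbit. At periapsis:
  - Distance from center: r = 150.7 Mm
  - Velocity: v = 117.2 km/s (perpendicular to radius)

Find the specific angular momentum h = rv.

Convert to SI: r = 150.7 Mm = 1.507e+08 m; v = 117.2 km/s = 117200 m/s.
With v perpendicular to r, h = r · v.
h = 1.507e+08 · 117200 m²/s ≈ 1.766e+13 m²/s.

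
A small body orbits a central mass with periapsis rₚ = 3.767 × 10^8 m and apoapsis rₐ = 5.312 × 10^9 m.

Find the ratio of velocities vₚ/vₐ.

Conservation of angular momentum gives rₚvₚ = rₐvₐ, so vₚ/vₐ = rₐ/rₚ.
vₚ/vₐ = 5.312e+09 / 3.767e+08 ≈ 14.1.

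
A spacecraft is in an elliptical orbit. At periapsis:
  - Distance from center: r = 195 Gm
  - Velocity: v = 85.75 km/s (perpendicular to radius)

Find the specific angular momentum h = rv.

Convert to SI: r = 195 Gm = 1.95e+11 m; v = 85.75 km/s = 85750 m/s.
With v perpendicular to r, h = r · v.
h = 1.95e+11 · 85750 m²/s ≈ 1.672e+16 m²/s.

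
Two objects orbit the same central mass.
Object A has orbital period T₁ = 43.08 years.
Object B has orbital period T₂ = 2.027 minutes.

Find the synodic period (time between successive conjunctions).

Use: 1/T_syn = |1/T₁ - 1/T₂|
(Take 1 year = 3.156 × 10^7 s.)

Convert to SI: T₁ = 43.08 years = 1.3596e+09 s; T₂ = 2.027 minutes = 121.62 s.
T_syn = |T₁ · T₂ / (T₁ − T₂)|.
T_syn = |1.3596e+09 · 121.62 / (1.3596e+09 − 121.62)| s ≈ 121.6 s = 2.027 minutes.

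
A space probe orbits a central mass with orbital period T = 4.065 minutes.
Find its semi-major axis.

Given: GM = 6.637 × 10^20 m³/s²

Convert to SI: T = 4.065 minutes = 243.9 s.
Invert Kepler's third law: a = (GM · T² / (4π²))^(1/3).
Substituting T = 243.9 s and GM = 6.637e+20 m³/s²:
a = (6.637e+20 · (243.9)² / (4π²))^(1/3) m
a ≈ 1e+08 m = 100 Mm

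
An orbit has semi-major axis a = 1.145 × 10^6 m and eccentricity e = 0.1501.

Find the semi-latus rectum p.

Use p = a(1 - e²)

p = a (1 − e²).
p = 1.145e+06 · (1 − (0.1501)²) = 1.145e+06 · 0.97747 ≈ 1.119e+06 m = 1.119 × 10^6 m.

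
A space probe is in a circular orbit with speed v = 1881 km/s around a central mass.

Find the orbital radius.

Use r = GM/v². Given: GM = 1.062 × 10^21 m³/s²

Convert to SI: v = 1881 km/s = 1.881e+06 m/s.
For a circular orbit, v² = GM / r, so r = GM / v².
r = 1.062e+21 / (1.881e+06)² m ≈ 3.002e+08 m = 300.2 Mm.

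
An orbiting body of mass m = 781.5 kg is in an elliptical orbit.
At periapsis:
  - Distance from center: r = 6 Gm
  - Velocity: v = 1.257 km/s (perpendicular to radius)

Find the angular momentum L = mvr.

Convert to SI: r = 6 Gm = 6e+09 m; v = 1.257 km/s = 1257 m/s.
Since v is perpendicular to r, L = m · v · r.
L = 781.5 · 1257 · 6e+09 kg·m²/s ≈ 5.894e+15 kg·m²/s.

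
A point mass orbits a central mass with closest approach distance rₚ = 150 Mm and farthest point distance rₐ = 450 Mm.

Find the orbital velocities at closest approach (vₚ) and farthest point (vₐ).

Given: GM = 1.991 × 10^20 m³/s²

Convert to SI: rₚ = 150 Mm = 1.5e+08 m; rₐ = 450 Mm = 4.5e+08 m.
Use the vis-viva equation v² = GM(2/r − 1/a) with a = (rₚ + rₐ)/2 = (1.5e+08 + 4.5e+08)/2 = 3e+08 m.
vₚ = √(GM · (2/rₚ − 1/a)) = √(1.991e+20 · (2/1.5e+08 − 1/3e+08)) m/s ≈ 1.411e+06 m/s = 1411 km/s.
vₐ = √(GM · (2/rₐ − 1/a)) = √(1.991e+20 · (2/4.5e+08 − 1/3e+08)) m/s ≈ 4.703e+05 m/s = 470.3 km/s.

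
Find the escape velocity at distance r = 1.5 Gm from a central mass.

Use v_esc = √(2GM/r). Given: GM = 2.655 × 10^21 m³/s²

Convert to SI: r = 1.5 Gm = 1.5e+09 m.
Escape velocity comes from setting total energy to zero: ½v² − GM/r = 0 ⇒ v_esc = √(2GM / r).
v_esc = √(2 · 2.655e+21 / 1.5e+09) m/s ≈ 1.881e+06 m/s = 1881 km/s.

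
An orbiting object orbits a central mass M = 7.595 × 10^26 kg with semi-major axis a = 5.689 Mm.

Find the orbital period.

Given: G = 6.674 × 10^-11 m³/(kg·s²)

Convert to SI: a = 5.689 Mm = 5.689e+06 m.
GM = G · M = 6.674e-11 · 7.595e+26 = 5.0689e+16 m³/s².
Kepler's third law: T = 2π √(a³ / GM).
Substituting a = 5.689e+06 m and GM = 5.0689e+16 m³/s²:
T = 2π √((5.689e+06)³ / 5.0689e+16) s
T ≈ 378.7 s = 6.311 minutes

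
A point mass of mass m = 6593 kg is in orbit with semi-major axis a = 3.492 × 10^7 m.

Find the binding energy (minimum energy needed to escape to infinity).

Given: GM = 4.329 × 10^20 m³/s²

Total orbital energy is E = −GMm/(2a); binding energy is E_bind = −E = GMm/(2a).
E_bind = 4.329e+20 · 6593 / (2 · 3.492e+07) J ≈ 4.087e+16 J = 40.87 PJ.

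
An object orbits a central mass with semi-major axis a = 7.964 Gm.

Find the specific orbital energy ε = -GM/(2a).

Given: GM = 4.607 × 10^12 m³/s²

Convert to SI: a = 7.964 Gm = 7.964e+09 m.
ε = −GM / (2a).
ε = −4.607e+12 / (2 · 7.964e+09) J/kg ≈ -289.2 J/kg = -289.2 J/kg.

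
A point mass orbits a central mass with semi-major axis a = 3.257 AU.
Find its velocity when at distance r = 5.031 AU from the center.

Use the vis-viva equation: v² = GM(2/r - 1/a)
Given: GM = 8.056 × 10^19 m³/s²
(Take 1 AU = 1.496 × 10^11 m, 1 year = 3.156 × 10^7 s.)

Convert to SI: a = 3.257 AU = 4.87247e+11 m; r = 5.031 AU = 7.52638e+11 m.
Vis-viva: v = √(GM · (2/r − 1/a)).
2/r − 1/a = 2/7.52638e+11 − 1/4.87247e+11 = 6.04975e-13 m⁻¹.
v = √(8.056e+19 · 6.04975e-13) m/s ≈ 6981 m/s = 1.473 AU/year.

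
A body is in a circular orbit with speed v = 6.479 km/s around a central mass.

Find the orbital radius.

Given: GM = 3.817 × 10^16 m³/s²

Convert to SI: v = 6.479 km/s = 6479 m/s.
For a circular orbit, v² = GM / r, so r = GM / v².
r = 3.817e+16 / (6479)² m ≈ 9.093e+08 m = 9.093 × 10^8 m.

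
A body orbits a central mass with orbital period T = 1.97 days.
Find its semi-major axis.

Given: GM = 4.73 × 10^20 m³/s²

Convert to SI: T = 1.97 days = 170208 s.
Invert Kepler's third law: a = (GM · T² / (4π²))^(1/3).
Substituting T = 170208 s and GM = 4.73e+20 m³/s²:
a = (4.73e+20 · (170208)² / (4π²))^(1/3) m
a ≈ 7.028e+09 m = 7.028 Gm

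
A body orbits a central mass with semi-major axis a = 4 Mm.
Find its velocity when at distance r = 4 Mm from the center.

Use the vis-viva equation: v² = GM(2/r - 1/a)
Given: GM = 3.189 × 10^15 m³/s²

Convert to SI: a = 4 Mm = 4e+06 m; r = 4 Mm = 4e+06 m.
Vis-viva: v = √(GM · (2/r − 1/a)).
2/r − 1/a = 2/4e+06 − 1/4e+06 = 2.5e-07 m⁻¹.
v = √(3.189e+15 · 2.5e-07) m/s ≈ 2.824e+04 m/s = 28.24 km/s.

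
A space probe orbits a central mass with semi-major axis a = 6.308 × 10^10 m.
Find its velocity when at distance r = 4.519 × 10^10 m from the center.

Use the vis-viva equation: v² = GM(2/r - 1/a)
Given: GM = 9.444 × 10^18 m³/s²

Vis-viva: v = √(GM · (2/r − 1/a)).
2/r − 1/a = 2/4.519e+10 − 1/6.308e+10 = 2.84047e-11 m⁻¹.
v = √(9.444e+18 · 2.84047e-11) m/s ≈ 1.638e+04 m/s = 16.38 km/s.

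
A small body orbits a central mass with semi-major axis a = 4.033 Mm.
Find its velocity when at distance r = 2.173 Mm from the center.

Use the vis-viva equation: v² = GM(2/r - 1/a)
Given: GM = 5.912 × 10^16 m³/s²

Convert to SI: a = 4.033 Mm = 4.033e+06 m; r = 2.173 Mm = 2.173e+06 m.
Vis-viva: v = √(GM · (2/r − 1/a)).
2/r − 1/a = 2/2.173e+06 − 1/4.033e+06 = 6.72432e-07 m⁻¹.
v = √(5.912e+16 · 6.72432e-07) m/s ≈ 1.994e+05 m/s = 199.4 km/s.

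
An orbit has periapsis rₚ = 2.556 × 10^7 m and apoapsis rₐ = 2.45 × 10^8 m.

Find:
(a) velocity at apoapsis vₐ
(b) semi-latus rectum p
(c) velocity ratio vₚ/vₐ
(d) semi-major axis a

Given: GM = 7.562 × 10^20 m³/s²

(a) With a = (rₚ + rₐ)/2 = 1.3528e+08 m, vₐ = √(GM (2/rₐ − 1/a)) = √(7.562e+20 · (2/2.45e+08 − 1/1.3528e+08)) m/s ≈ 7.637e+05 m/s
(b) From a = (rₚ + rₐ)/2 = 1.3528e+08 m and e = (rₐ − rₚ)/(rₐ + rₚ) = 0.811059, p = a(1 − e²) = 1.3528e+08 · (1 − (0.811059)²) ≈ 4.629e+07 m
(c) Conservation of angular momentum (rₚvₚ = rₐvₐ) gives vₚ/vₐ = rₐ/rₚ = 2.45e+08/2.556e+07 ≈ 9.585
(d) a = (rₚ + rₐ)/2 = (2.556e+07 + 2.45e+08)/2 ≈ 1.353e+08 m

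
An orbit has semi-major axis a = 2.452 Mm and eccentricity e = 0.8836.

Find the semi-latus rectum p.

Convert to SI: a = 2.452 Mm = 2.452e+06 m.
p = a (1 − e²).
p = 2.452e+06 · (1 − (0.8836)²) = 2.452e+06 · 0.219251 ≈ 5.376e+05 m = 537.6 km.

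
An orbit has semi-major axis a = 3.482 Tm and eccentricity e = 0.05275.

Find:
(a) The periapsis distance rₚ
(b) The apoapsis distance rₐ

Convert to SI: a = 3.482 Tm = 3.482e+12 m.
(a) rₚ = a(1 − e) = 3.482e+12 · (1 − 0.05275) = 3.482e+12 · 0.94725 ≈ 3.298e+12 m = 3.298 Tm.
(b) rₐ = a(1 + e) = 3.482e+12 · (1 + 0.05275) = 3.482e+12 · 1.05275 ≈ 3.666e+12 m = 3.666 Tm.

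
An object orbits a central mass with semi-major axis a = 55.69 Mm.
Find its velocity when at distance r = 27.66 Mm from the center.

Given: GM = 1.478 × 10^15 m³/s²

Convert to SI: a = 55.69 Mm = 5.569e+07 m; r = 27.66 Mm = 2.766e+07 m.
Vis-viva: v = √(GM · (2/r − 1/a)).
2/r − 1/a = 2/2.766e+07 − 1/5.569e+07 = 5.435e-08 m⁻¹.
v = √(1.478e+15 · 5.435e-08) m/s ≈ 8963 m/s = 8.963 km/s.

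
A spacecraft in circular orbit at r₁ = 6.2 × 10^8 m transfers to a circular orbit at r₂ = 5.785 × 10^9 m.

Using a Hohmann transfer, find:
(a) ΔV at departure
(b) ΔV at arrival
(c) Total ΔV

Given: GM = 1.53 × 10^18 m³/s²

Transfer semi-major axis: a_t = (r₁ + r₂)/2 = (6.2e+08 + 5.785e+09)/2 = 3.2025e+09 m.
Circular speeds: v₁ = √(GM/r₁) = 49676.4 m/s, v₂ = √(GM/r₂) = 16262.8 m/s.
Transfer speeds (vis-viva v² = GM(2/r − 1/a_t)): v₁ᵗ = 66766.2 m/s, v₂ᵗ = 7155.59 m/s.
(a) ΔV₁ = |v₁ᵗ − v₁| ≈ 1.709e+04 m/s = 17.09 km/s.
(b) ΔV₂ = |v₂ − v₂ᵗ| ≈ 9107 m/s = 9.107 km/s.
(c) ΔV_total = ΔV₁ + ΔV₂ ≈ 2.62e+04 m/s = 26.2 km/s.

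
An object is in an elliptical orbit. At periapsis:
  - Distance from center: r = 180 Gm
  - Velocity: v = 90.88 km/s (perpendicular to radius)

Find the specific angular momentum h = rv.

Convert to SI: r = 180 Gm = 1.8e+11 m; v = 90.88 km/s = 90880 m/s.
With v perpendicular to r, h = r · v.
h = 1.8e+11 · 90880 m²/s ≈ 1.636e+16 m²/s.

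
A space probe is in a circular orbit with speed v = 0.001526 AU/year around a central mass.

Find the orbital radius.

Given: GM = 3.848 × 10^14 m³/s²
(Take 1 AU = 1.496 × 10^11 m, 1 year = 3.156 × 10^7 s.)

Convert to SI: v = 0.001526 AU/year = 7.23351 m/s.
For a circular orbit, v² = GM / r, so r = GM / v².
r = 3.848e+14 / (7.23351)² m ≈ 7.354e+12 m = 49.16 AU.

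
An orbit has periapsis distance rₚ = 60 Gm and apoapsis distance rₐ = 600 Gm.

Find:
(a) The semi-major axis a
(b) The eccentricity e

Convert to SI: rₚ = 60 Gm = 6e+10 m; rₐ = 600 Gm = 6e+11 m.
(a) a = (rₚ + rₐ) / 2 = (6e+10 + 6e+11) / 2 ≈ 3.3e+11 m = 330 Gm.
(b) e = (rₐ − rₚ) / (rₐ + rₚ) = (6e+11 − 6e+10) / (6e+11 + 6e+10) ≈ 0.8182.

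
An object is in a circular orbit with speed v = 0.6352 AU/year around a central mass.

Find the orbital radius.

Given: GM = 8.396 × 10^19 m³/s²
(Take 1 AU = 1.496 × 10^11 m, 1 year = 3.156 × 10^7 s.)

Convert to SI: v = 0.6352 AU/year = 3010.96 m/s.
For a circular orbit, v² = GM / r, so r = GM / v².
r = 8.396e+19 / (3010.96)² m ≈ 9.261e+12 m = 61.91 AU.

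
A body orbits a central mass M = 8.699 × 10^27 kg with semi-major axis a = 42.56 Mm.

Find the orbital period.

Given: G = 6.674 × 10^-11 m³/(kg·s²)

Convert to SI: a = 42.56 Mm = 4.256e+07 m.
GM = G · M = 6.674e-11 · 8.699e+27 = 5.80571e+17 m³/s².
Kepler's third law: T = 2π √(a³ / GM).
Substituting a = 4.256e+07 m and GM = 5.80571e+17 m³/s²:
T = 2π √((4.256e+07)³ / 5.80571e+17) s
T ≈ 2290 s = 38.16 minutes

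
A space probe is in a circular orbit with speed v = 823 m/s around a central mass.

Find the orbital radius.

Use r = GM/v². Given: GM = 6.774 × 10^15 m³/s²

For a circular orbit, v² = GM / r, so r = GM / v².
r = 6.774e+15 / (823)² m ≈ 1e+10 m = 10 Gm.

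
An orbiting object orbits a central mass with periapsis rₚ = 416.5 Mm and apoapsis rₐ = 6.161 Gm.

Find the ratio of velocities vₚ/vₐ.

Convert to SI: rₚ = 416.5 Mm = 4.165e+08 m; rₐ = 6.161 Gm = 6.161e+09 m.
Conservation of angular momentum gives rₚvₚ = rₐvₐ, so vₚ/vₐ = rₐ/rₚ.
vₚ/vₐ = 6.161e+09 / 4.165e+08 ≈ 14.79.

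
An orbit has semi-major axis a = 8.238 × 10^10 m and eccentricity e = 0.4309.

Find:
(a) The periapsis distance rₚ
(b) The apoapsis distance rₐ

(a) rₚ = a(1 − e) = 8.238e+10 · (1 − 0.4309) = 8.238e+10 · 0.5691 ≈ 4.688e+10 m = 4.688 × 10^10 m.
(b) rₐ = a(1 + e) = 8.238e+10 · (1 + 0.4309) = 8.238e+10 · 1.4309 ≈ 1.179e+11 m = 1.179 × 10^11 m.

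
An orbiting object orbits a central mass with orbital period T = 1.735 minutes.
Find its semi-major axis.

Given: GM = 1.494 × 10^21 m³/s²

Convert to SI: T = 1.735 minutes = 104.1 s.
Invert Kepler's third law: a = (GM · T² / (4π²))^(1/3).
Substituting T = 104.1 s and GM = 1.494e+21 m³/s²:
a = (1.494e+21 · (104.1)² / (4π²))^(1/3) m
a ≈ 7.43e+07 m = 74.3 Mm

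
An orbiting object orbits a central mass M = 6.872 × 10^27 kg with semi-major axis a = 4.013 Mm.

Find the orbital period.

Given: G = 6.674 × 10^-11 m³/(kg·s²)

Convert to SI: a = 4.013 Mm = 4.013e+06 m.
GM = G · M = 6.674e-11 · 6.872e+27 = 4.58637e+17 m³/s².
Kepler's third law: T = 2π √(a³ / GM).
Substituting a = 4.013e+06 m and GM = 4.58637e+17 m³/s²:
T = 2π √((4.013e+06)³ / 4.58637e+17) s
T ≈ 74.58 s = 1.243 minutes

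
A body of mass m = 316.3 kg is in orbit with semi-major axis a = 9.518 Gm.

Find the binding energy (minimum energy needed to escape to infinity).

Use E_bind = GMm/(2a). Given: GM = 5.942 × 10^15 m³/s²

Convert to SI: a = 9.518 Gm = 9.518e+09 m.
Total orbital energy is E = −GMm/(2a); binding energy is E_bind = −E = GMm/(2a).
E_bind = 5.942e+15 · 316.3 / (2 · 9.518e+09) J ≈ 9.873e+07 J = 98.73 MJ.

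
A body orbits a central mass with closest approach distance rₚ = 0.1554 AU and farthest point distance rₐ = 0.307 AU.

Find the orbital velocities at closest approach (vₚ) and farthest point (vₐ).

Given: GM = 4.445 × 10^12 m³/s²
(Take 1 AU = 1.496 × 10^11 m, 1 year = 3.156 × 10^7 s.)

Convert to SI: rₚ = 0.1554 AU = 2.32478e+10 m; rₐ = 0.307 AU = 4.59272e+10 m.
Use the vis-viva equation v² = GM(2/r − 1/a) with a = (rₚ + rₐ)/2 = (2.32478e+10 + 4.59272e+10)/2 = 3.45875e+10 m.
vₚ = √(GM · (2/rₚ − 1/a)) = √(4.445e+12 · (2/2.32478e+10 − 1/3.45875e+10)) m/s ≈ 15.93 m/s = 0.003361 AU/year.
vₐ = √(GM · (2/rₐ − 1/a)) = √(4.445e+12 · (2/4.59272e+10 − 1/3.45875e+10)) m/s ≈ 8.066 m/s = 0.001702 AU/year.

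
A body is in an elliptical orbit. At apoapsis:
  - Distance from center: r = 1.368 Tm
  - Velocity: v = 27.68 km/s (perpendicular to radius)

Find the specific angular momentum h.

Convert to SI: r = 1.368 Tm = 1.368e+12 m; v = 27.68 km/s = 27680 m/s.
With v perpendicular to r, h = r · v.
h = 1.368e+12 · 27680 m²/s ≈ 3.787e+16 m²/s.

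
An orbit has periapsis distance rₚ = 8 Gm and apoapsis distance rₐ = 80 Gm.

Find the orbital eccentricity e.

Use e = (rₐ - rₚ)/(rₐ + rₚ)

Convert to SI: rₚ = 8 Gm = 8e+09 m; rₐ = 80 Gm = 8e+10 m.
e = (rₐ − rₚ) / (rₐ + rₚ).
e = (8e+10 − 8e+09) / (8e+10 + 8e+09) = 7.2e+10 / 8.8e+10 ≈ 0.8182.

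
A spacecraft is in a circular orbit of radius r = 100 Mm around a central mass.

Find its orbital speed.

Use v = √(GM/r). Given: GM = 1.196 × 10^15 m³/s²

Convert to SI: r = 100 Mm = 1e+08 m.
For a circular orbit, gravity supplies the centripetal force, so v = √(GM / r).
v = √(1.196e+15 / 1e+08) m/s ≈ 3458 m/s = 3.458 km/s.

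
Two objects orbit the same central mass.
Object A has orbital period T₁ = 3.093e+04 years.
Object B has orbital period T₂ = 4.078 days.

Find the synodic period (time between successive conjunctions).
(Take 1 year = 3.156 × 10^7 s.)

Convert to SI: T₁ = 3.093e+04 years = 9.76151e+11 s; T₂ = 4.078 days = 352339 s.
T_syn = |T₁ · T₂ / (T₁ − T₂)|.
T_syn = |9.76151e+11 · 352339 / (9.76151e+11 − 352339)| s ≈ 3.523e+05 s = 4.078 days.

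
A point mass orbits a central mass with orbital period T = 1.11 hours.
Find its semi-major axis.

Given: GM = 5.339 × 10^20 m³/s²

Convert to SI: T = 1.11 hours = 3996 s.
Invert Kepler's third law: a = (GM · T² / (4π²))^(1/3).
Substituting T = 3996 s and GM = 5.339e+20 m³/s²:
a = (5.339e+20 · (3996)² / (4π²))^(1/3) m
a ≈ 6e+08 m = 600 Mm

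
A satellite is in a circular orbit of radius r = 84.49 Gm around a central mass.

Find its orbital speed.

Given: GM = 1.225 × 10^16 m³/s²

Convert to SI: r = 84.49 Gm = 8.449e+10 m.
For a circular orbit, gravity supplies the centripetal force, so v = √(GM / r).
v = √(1.225e+16 / 8.449e+10) m/s ≈ 380.8 m/s = 380.8 m/s.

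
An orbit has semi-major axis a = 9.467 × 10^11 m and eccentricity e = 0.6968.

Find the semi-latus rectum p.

p = a (1 − e²).
p = 9.467e+11 · (1 − (0.6968)²) = 9.467e+11 · 0.51447 ≈ 4.87e+11 m = 4.87 × 10^11 m.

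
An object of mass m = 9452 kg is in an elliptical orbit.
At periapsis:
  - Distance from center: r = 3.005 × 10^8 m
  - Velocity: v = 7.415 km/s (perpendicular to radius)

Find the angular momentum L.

Convert to SI: v = 7.415 km/s = 7415 m/s.
Since v is perpendicular to r, L = m · v · r.
L = 9452 · 7415 · 3.005e+08 kg·m²/s ≈ 2.106e+16 kg·m²/s.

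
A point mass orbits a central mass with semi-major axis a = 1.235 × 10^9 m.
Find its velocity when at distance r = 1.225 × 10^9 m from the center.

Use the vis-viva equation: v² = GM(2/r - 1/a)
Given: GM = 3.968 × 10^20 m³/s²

Vis-viva: v = √(GM · (2/r − 1/a)).
2/r − 1/a = 2/1.225e+09 − 1/1.235e+09 = 8.22936e-10 m⁻¹.
v = √(3.968e+20 · 8.22936e-10) m/s ≈ 5.714e+05 m/s = 571.4 km/s.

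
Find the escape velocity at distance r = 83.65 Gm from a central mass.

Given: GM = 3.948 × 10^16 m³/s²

Convert to SI: r = 83.65 Gm = 8.365e+10 m.
Escape velocity comes from setting total energy to zero: ½v² − GM/r = 0 ⇒ v_esc = √(2GM / r).
v_esc = √(2 · 3.948e+16 / 8.365e+10) m/s ≈ 971.6 m/s = 971.6 m/s.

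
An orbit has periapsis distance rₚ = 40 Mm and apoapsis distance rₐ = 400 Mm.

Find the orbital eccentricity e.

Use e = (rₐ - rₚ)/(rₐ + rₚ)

Convert to SI: rₚ = 40 Mm = 4e+07 m; rₐ = 400 Mm = 4e+08 m.
e = (rₐ − rₚ) / (rₐ + rₚ).
e = (4e+08 − 4e+07) / (4e+08 + 4e+07) = 3.6e+08 / 4.4e+08 ≈ 0.8182.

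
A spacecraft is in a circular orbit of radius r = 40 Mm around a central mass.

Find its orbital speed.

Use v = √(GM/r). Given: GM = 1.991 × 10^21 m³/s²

Convert to SI: r = 40 Mm = 4e+07 m.
For a circular orbit, gravity supplies the centripetal force, so v = √(GM / r).
v = √(1.991e+21 / 4e+07) m/s ≈ 7.055e+06 m/s = 7055 km/s.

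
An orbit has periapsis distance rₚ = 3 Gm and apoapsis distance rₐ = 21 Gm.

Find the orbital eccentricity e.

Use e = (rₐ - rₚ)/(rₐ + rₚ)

Convert to SI: rₚ = 3 Gm = 3e+09 m; rₐ = 21 Gm = 2.1e+10 m.
e = (rₐ − rₚ) / (rₐ + rₚ).
e = (2.1e+10 − 3e+09) / (2.1e+10 + 3e+09) = 1.8e+10 / 2.4e+10 ≈ 0.75.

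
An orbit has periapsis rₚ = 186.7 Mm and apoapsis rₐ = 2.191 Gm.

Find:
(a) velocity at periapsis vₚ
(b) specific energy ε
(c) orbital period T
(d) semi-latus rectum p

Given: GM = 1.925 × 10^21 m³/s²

Convert to SI: rₚ = 186.7 Mm = 1.867e+08 m; rₐ = 2.191 Gm = 2.191e+09 m.
(a) With a = (rₚ + rₐ)/2 = 1.18885e+09 m, vₚ = √(GM (2/rₚ − 1/a)) = √(1.925e+21 · (2/1.867e+08 − 1/1.18885e+09)) m/s ≈ 4.359e+06 m/s
(b) With a = (rₚ + rₐ)/2 = 1.18885e+09 m, ε = −GM/(2a) = −1.925e+21/(2 · 1.18885e+09) J/kg ≈ -8.096e+11 J/kg
(c) With a = (rₚ + rₐ)/2 = 1.18885e+09 m, T = 2π √(a³/GM) = 2π √((1.18885e+09)³/1.925e+21) s ≈ 5870 s
(d) From a = (rₚ + rₐ)/2 = 1.18885e+09 m and e = (rₐ − rₚ)/(rₐ + rₚ) = 0.842957, p = a(1 − e²) = 1.18885e+09 · (1 − (0.842957)²) ≈ 3.441e+08 m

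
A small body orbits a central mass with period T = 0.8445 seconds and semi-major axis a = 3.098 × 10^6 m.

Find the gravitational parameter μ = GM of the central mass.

GM = 4π² · a³ / T².
GM = 4π² · (3.098e+06)³ / (0.8445)² m³/s² ≈ 1.646e+21 m³/s² = 1.646 × 10^21 m³/s².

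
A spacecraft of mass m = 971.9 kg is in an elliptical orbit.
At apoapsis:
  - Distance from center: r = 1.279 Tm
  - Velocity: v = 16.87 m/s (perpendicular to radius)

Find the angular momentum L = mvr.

Convert to SI: r = 1.279 Tm = 1.279e+12 m.
Since v is perpendicular to r, L = m · v · r.
L = 971.9 · 16.87 · 1.279e+12 kg·m²/s ≈ 2.097e+16 kg·m²/s.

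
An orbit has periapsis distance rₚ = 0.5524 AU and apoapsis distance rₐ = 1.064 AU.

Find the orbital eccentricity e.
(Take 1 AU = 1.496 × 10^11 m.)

Convert to SI: rₚ = 0.5524 AU = 8.2639e+10 m; rₐ = 1.064 AU = 1.59174e+11 m.
e = (rₐ − rₚ) / (rₐ + rₚ).
e = (1.59174e+11 − 8.2639e+10) / (1.59174e+11 + 8.2639e+10) = 7.65354e+10 / 2.41813e+11 ≈ 0.3165.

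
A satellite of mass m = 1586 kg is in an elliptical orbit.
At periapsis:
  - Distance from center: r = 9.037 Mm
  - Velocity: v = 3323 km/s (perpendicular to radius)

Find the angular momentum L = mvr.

Convert to SI: r = 9.037 Mm = 9.037e+06 m; v = 3323 km/s = 3.323e+06 m/s.
Since v is perpendicular to r, L = m · v · r.
L = 1586 · 3.323e+06 · 9.037e+06 kg·m²/s ≈ 4.763e+16 kg·m²/s.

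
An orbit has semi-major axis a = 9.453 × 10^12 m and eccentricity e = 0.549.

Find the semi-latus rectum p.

p = a (1 − e²).
p = 9.453e+12 · (1 − (0.549)²) = 9.453e+12 · 0.698599 ≈ 6.604e+12 m = 6.604 × 10^12 m.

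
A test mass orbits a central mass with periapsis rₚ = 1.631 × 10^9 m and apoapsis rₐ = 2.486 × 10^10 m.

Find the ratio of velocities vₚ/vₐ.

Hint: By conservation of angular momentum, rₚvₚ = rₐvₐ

Conservation of angular momentum gives rₚvₚ = rₐvₐ, so vₚ/vₐ = rₐ/rₚ.
vₚ/vₐ = 2.486e+10 / 1.631e+09 ≈ 15.24.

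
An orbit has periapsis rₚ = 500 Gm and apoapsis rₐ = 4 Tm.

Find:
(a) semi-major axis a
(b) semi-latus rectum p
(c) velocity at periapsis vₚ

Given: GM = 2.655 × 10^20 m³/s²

Convert to SI: rₚ = 500 Gm = 5e+11 m; rₐ = 4 Tm = 4e+12 m.
(a) a = (rₚ + rₐ)/2 = (5e+11 + 4e+12)/2 ≈ 2.25e+12 m
(b) From a = (rₚ + rₐ)/2 = 2.25e+12 m and e = (rₐ − rₚ)/(rₐ + rₚ) = 0.777778, p = a(1 − e²) = 2.25e+12 · (1 − (0.777778)²) ≈ 8.889e+11 m
(c) With a = (rₚ + rₐ)/2 = 2.25e+12 m, vₚ = √(GM (2/rₚ − 1/a)) = √(2.655e+20 · (2/5e+11 − 1/2.25e+12)) m/s ≈ 3.072e+04 m/s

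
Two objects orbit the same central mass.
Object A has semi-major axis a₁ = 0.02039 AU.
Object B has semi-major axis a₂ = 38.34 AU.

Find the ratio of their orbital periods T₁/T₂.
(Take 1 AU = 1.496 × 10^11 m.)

Convert to SI: a₁ = 0.02039 AU = 3.05034e+09 m; a₂ = 38.34 AU = 5.73566e+12 m.
From Kepler's third law, (T₁/T₂)² = (a₁/a₂)³, so T₁/T₂ = (a₁/a₂)^(3/2).
a₁/a₂ = 3.05034e+09 / 5.73566e+12 = 0.000531821.
T₁/T₂ = (0.000531821)^(3/2) ≈ 1.226e-05.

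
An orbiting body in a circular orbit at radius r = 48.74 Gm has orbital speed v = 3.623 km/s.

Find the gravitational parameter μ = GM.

Convert to SI: r = 48.74 Gm = 4.874e+10 m; v = 3.623 km/s = 3623 m/s.
For a circular orbit v² = GM/r, so GM = v² · r.
GM = (3623)² · 4.874e+10 m³/s² ≈ 6.398e+17 m³/s² = 6.398 × 10^17 m³/s².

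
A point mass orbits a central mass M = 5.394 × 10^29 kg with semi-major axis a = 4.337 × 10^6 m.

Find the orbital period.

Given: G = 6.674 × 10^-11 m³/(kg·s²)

GM = G · M = 6.674e-11 · 5.394e+29 = 3.59996e+19 m³/s².
Kepler's third law: T = 2π √(a³ / GM).
Substituting a = 4.337e+06 m and GM = 3.59996e+19 m³/s²:
T = 2π √((4.337e+06)³ / 3.59996e+19) s
T ≈ 9.458 s = 9.458 seconds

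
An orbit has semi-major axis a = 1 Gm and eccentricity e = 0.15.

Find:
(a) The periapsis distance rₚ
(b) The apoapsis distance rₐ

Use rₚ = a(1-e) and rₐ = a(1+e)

Convert to SI: a = 1 Gm = 1e+09 m.
(a) rₚ = a(1 − e) = 1e+09 · (1 − 0.15) = 1e+09 · 0.85 ≈ 8.5e+08 m = 850 Mm.
(b) rₐ = a(1 + e) = 1e+09 · (1 + 0.15) = 1e+09 · 1.15 ≈ 1.15e+09 m = 1.15 Gm.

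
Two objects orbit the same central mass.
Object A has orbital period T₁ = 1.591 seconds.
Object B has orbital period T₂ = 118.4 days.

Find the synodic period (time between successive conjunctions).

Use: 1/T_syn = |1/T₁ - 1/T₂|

Convert to SI: T₂ = 118.4 days = 1.02298e+07 s.
T_syn = |T₁ · T₂ / (T₁ − T₂)|.
T_syn = |1.591 · 1.02298e+07 / (1.591 − 1.02298e+07)| s ≈ 1.591 s = 1.591 seconds.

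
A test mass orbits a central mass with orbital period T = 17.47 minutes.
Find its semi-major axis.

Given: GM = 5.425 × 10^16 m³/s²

Convert to SI: T = 17.47 minutes = 1048.2 s.
Invert Kepler's third law: a = (GM · T² / (4π²))^(1/3).
Substituting T = 1048.2 s and GM = 5.425e+16 m³/s²:
a = (5.425e+16 · (1048.2)² / (4π²))^(1/3) m
a ≈ 1.147e+07 m = 11.47 Mm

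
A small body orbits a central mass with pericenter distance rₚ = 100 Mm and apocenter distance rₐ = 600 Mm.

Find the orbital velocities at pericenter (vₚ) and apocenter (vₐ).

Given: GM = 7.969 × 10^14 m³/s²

Convert to SI: rₚ = 100 Mm = 1e+08 m; rₐ = 600 Mm = 6e+08 m.
Use the vis-viva equation v² = GM(2/r − 1/a) with a = (rₚ + rₐ)/2 = (1e+08 + 6e+08)/2 = 3.5e+08 m.
vₚ = √(GM · (2/rₚ − 1/a)) = √(7.969e+14 · (2/1e+08 − 1/3.5e+08)) m/s ≈ 3696 m/s = 3.696 km/s.
vₐ = √(GM · (2/rₐ − 1/a)) = √(7.969e+14 · (2/6e+08 − 1/3.5e+08)) m/s ≈ 616 m/s = 616 m/s.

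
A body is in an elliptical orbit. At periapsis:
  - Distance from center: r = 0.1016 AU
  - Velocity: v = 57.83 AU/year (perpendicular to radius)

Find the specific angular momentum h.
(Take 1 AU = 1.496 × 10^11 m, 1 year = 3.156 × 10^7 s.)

Convert to SI: r = 0.1016 AU = 1.51994e+10 m; v = 57.83 AU/year = 274124 m/s.
With v perpendicular to r, h = r · v.
h = 1.51994e+10 · 274124 m²/s ≈ 4.167e+15 m²/s.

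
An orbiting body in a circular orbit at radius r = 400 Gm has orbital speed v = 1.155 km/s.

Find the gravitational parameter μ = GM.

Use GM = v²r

Convert to SI: r = 400 Gm = 4e+11 m; v = 1.155 km/s = 1155 m/s.
For a circular orbit v² = GM/r, so GM = v² · r.
GM = (1155)² · 4e+11 m³/s² ≈ 5.336e+17 m³/s² = 5.336 × 10^17 m³/s².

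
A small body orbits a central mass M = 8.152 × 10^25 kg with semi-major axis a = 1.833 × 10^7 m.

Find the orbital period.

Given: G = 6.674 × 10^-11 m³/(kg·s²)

GM = G · M = 6.674e-11 · 8.152e+25 = 5.44064e+15 m³/s².
Kepler's third law: T = 2π √(a³ / GM).
Substituting a = 1.833e+07 m and GM = 5.44064e+15 m³/s²:
T = 2π √((1.833e+07)³ / 5.44064e+15) s
T ≈ 6685 s = 1.857 hours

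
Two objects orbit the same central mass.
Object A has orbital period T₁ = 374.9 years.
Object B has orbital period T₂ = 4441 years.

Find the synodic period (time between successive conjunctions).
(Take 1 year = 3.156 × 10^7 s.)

Convert to SI: T₁ = 374.9 years = 1.18318e+10 s; T₂ = 4441 years = 1.40158e+11 s.
T_syn = |T₁ · T₂ / (T₁ − T₂)|.
T_syn = |1.18318e+10 · 1.40158e+11 / (1.18318e+10 − 1.40158e+11)| s ≈ 1.292e+10 s = 409.5 years.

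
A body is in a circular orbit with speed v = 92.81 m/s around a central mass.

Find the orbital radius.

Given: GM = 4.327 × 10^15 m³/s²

For a circular orbit, v² = GM / r, so r = GM / v².
r = 4.327e+15 / (92.81)² m ≈ 5.023e+11 m = 502.3 Gm.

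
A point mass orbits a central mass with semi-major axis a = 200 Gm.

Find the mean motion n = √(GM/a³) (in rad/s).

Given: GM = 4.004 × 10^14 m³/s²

Convert to SI: a = 200 Gm = 2e+11 m.
n = √(GM / a³).
n = √(4.004e+14 / (2e+11)³) rad/s ≈ 2.237e-10 rad/s.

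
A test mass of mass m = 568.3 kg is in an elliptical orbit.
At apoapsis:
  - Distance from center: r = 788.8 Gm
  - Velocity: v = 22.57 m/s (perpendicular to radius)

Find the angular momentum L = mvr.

Convert to SI: r = 788.8 Gm = 7.888e+11 m.
Since v is perpendicular to r, L = m · v · r.
L = 568.3 · 22.57 · 7.888e+11 kg·m²/s ≈ 1.012e+16 kg·m²/s.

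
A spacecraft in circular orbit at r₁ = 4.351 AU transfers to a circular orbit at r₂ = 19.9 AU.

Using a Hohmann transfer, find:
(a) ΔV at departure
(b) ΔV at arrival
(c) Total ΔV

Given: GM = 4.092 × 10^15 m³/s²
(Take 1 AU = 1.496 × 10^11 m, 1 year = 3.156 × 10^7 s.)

Convert to SI: r₁ = 4.351 AU = 6.5091e+11 m; r₂ = 19.9 AU = 2.97704e+12 m.
Transfer semi-major axis: a_t = (r₁ + r₂)/2 = (6.5091e+11 + 2.97704e+12)/2 = 1.81397e+12 m.
Circular speeds: v₁ = √(GM/r₁) = 79.288 m/s, v₂ = √(GM/r₂) = 37.0745 m/s.
Transfer speeds (vis-viva v² = GM(2/r − 1/a_t)): v₁ᵗ = 101.574 m/s, v₂ᵗ = 22.2085 m/s.
(a) ΔV₁ = |v₁ᵗ − v₁| ≈ 22.29 m/s = 0.004702 AU/year.
(b) ΔV₂ = |v₂ − v₂ᵗ| ≈ 14.87 m/s = 0.003136 AU/year.
(c) ΔV_total = ΔV₁ + ΔV₂ ≈ 37.15 m/s = 0.007838 AU/year.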